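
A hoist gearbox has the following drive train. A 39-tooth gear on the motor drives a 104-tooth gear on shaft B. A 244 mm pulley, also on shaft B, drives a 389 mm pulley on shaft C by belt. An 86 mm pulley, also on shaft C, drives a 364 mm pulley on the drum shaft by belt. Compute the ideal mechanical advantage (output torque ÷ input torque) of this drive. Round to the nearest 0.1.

Each stage contributes driven/driver: gear mesh 104/39 = 2.6667, belt 389/244 = 1.5943, belt 364/86 = 4.2326.
Overall: 2.6667 × 1.5943 × 4.2326 = 17.994.

18.0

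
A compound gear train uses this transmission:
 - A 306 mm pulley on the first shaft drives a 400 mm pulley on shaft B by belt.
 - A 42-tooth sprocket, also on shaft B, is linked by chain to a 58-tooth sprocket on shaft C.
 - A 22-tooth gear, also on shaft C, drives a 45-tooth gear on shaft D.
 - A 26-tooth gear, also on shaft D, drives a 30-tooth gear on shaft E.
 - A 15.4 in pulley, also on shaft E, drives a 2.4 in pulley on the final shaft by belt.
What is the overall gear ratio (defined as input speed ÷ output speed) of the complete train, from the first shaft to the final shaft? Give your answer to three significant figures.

0.664

Each stage contributes driven/driver: belt 400/306 = 1.3072, chain 58/42 = 1.381, gear mesh 45/22 = 2.0455, gear mesh 30/26 = 1.1538, belt 2.4/15.4 = 0.15584.
Overall: 1.3072 × 1.381 × 2.0455 × 1.1538 × 0.15584 = 0.66397.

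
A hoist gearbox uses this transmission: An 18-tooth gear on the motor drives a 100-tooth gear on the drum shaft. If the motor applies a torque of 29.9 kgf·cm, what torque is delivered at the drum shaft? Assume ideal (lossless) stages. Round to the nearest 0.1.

gear mesh 100/18 = 5.5556 → τ = 29.9·5.5556 = 166.11 kgf·cm

166.1 kgf·cm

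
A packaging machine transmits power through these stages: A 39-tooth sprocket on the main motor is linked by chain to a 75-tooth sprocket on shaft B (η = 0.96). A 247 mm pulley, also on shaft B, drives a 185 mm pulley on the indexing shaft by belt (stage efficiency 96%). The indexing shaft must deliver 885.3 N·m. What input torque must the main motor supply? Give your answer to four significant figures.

Overall ratio R = 1.9231 × 0.74899 = 1.4404; overall efficiency η = 0.96 × 0.96 = 0.9216.
Input torque = output torque / (R × η) = 885.3 / (1.4404 × 0.9216) = 666.92 N·m.

666.9 N·m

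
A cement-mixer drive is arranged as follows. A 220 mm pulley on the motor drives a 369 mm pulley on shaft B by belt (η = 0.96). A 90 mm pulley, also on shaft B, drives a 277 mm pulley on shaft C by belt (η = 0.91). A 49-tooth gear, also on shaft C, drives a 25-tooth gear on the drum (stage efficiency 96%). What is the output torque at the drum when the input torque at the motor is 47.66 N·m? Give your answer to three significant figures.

105 N·m

Belt: ratio = 369/220 = 1.6773; torque at shaft B = 47.66 × 1.6773 × 0.96 = 76.741 N·m.
Belt: ratio = 277/90 = 3.0778; torque at shaft C = 76.741 × 3.0778 × 0.91 = 214.94 N·m.
Gear mesh: ratio = 25/49 = 0.5102; torque at the drum = 214.94 × 0.5102 × 0.96 = 105.27 N·m.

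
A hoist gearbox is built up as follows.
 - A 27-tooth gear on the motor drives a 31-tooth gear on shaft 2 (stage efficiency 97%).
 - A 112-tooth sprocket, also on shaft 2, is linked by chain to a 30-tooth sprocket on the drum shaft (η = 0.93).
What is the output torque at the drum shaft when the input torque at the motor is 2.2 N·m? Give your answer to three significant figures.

0.610 N·m

After the gear mesh (31/27): 2.2 × 1.1481 × 0.97 = 2.4501 N·m
After the chain (30/112): 2.4501 × 0.26786 × 0.93 = 0.61035 N·m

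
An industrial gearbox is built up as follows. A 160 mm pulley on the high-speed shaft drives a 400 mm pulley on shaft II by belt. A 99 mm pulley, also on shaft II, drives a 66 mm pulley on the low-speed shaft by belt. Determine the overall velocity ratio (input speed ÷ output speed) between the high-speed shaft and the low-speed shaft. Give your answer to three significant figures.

Each stage contributes driven/driver: belt 400/160 = 2.5, belt 66/99 = 0.66667.
Overall: 2.5 × 0.66667 = 1.6667.

1.67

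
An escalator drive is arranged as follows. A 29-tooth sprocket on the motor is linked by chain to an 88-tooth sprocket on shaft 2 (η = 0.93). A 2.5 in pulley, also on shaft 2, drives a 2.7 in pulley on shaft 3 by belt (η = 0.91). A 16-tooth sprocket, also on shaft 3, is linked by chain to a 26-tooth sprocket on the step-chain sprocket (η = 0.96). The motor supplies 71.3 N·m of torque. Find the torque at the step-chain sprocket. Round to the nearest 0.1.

308.5 N·m

After the chain (88/29): 71.3 × 3.0345 × 0.93 = 201.21 N·m
After the belt (2.7/2.5): 201.21 × 1.08 × 0.91 = 197.75 N·m
After the chain (26/16): 197.75 × 1.625 × 0.96 = 308.49 N·m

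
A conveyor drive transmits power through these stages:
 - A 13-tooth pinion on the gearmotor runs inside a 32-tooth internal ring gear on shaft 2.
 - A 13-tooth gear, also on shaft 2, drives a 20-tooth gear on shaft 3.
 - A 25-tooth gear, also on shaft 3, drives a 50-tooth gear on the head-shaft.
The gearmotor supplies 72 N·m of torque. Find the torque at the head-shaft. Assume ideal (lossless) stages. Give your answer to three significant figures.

545 N·m

internal gear 32/13 = 2.4615 → τ = 72·2.4615 = 177.23 N·m
gear mesh 20/13 = 1.5385 → τ = 177.23·1.5385 = 272.66 N·m
gear mesh 50/25 = 2 → τ = 272.66·2 = 545.33 N·m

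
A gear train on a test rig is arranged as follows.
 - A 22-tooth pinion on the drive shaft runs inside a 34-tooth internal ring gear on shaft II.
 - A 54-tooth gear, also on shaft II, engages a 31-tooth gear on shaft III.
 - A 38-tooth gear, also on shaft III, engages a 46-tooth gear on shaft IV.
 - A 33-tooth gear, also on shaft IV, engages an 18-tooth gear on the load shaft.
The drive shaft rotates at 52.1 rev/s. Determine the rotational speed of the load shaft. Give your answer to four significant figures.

88.94 rev/s

internal gear 34/22 = 1.5455 → 52.1/1.5455 = 33.712 rev/s
gear mesh 31/54 = 0.57407 → 33.712/0.57407 = 58.724 rev/s
gear mesh 46/38 = 1.2105 → 58.724/1.2105 = 48.511 rev/s
gear mesh 18/33 = 0.54545 → 48.511/0.54545 = 88.937 rev/s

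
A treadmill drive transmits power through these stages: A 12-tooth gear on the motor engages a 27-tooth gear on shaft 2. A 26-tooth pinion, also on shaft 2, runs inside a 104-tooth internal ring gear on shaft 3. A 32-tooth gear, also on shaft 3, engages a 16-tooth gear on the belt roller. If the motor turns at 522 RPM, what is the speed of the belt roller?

116 RPM

Gear mesh: ratio = 27/12 = 2.25, so shaft 2 turns at 522 / 2.25 = 232 RPM.
Internal gear: ratio = 104/26 = 4, so shaft 3 turns at 232 / 4 = 58 RPM.
Gear mesh: ratio = 16/32 = 0.5, so the belt roller turns at 58 / 0.5 = 116 RPM.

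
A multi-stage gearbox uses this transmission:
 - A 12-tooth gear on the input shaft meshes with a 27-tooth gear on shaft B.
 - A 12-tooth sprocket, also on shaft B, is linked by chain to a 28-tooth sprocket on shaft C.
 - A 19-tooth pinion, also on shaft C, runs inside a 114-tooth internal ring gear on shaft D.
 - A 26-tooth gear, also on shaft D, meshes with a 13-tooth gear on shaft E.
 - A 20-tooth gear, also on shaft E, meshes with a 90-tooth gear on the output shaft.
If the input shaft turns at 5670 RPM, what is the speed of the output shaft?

80 RPM

Gear mesh: ratio = 27/12 = 2.25, so shaft B turns at 5670 / 2.25 = 2520 RPM.
Chain: ratio = 28/12 = 2.3333, so shaft C turns at 2520 / 2.3333 = 1080 RPM.
Internal gear: ratio = 114/19 = 6, so shaft D turns at 1080 / 6 = 180 RPM.
Gear mesh: ratio = 13/26 = 0.5, so shaft E turns at 180 / 0.5 = 360 RPM.
Gear mesh: ratio = 90/20 = 4.5, so the output shaft turns at 360 / 4.5 = 80 RPM.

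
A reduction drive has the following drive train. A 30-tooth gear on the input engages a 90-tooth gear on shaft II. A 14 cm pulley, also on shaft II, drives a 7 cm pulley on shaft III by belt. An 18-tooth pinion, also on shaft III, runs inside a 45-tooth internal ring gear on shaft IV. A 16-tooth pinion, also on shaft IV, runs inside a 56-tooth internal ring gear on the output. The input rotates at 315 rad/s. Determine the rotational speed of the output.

Gear mesh: ratio = 90/30 = 3, so shaft II turns at 315 / 3 = 105 rad/s.
Belt: ratio = 7/14 = 0.5, so shaft III turns at 105 / 0.5 = 210 rad/s.
Internal gear: ratio = 45/18 = 2.5, so shaft IV turns at 210 / 2.5 = 84 rad/s.
Internal gear: ratio = 56/16 = 3.5, so the output turns at 84 / 3.5 = 24 rad/s.

24 rad/s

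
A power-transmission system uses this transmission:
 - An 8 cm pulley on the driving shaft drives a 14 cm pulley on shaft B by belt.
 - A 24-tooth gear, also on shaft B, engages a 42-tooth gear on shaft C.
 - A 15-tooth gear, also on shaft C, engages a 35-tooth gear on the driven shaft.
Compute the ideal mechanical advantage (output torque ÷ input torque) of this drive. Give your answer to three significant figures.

7.15

Each stage contributes driven/driver: belt 14/8 = 1.75, gear mesh 42/24 = 1.75, gear mesh 35/15 = 2.3333.
Overall: 1.75 × 1.75 × 2.3333 = 7.1458.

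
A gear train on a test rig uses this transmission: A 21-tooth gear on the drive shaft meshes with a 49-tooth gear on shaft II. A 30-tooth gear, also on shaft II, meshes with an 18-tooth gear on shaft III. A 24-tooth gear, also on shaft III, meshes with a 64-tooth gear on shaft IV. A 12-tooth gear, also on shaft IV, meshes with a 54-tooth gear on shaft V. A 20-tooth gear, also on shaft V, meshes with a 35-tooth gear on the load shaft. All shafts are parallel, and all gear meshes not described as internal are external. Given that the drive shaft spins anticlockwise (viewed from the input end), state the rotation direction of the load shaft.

the drive shaft → shaft II: external mesh, 1 reversal → CW.
shaft II → shaft III: external mesh, 1 reversal → CCW.
shaft III → shaft IV: external mesh, 1 reversal → CW.
shaft IV → shaft V: external mesh, 1 reversal → CCW.
shaft V → the load shaft: external mesh, 1 reversal → CW.
5 reversals in total — an odd number — so the load shaft turns opposite to the drive shaft.

clockwise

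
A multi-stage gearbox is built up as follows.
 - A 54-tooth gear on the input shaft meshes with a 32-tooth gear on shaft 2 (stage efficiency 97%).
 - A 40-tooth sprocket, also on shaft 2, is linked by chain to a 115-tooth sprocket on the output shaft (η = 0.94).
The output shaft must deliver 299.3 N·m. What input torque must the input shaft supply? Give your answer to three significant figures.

193 N·m

Overall ratio R = 0.59259 × 2.875 = 1.7037; overall efficiency η = 0.97 × 0.94 = 0.9118.
Input torque = output torque / (R × η) = 299.3 / (1.7037 × 0.9118) = 192.67 N·m.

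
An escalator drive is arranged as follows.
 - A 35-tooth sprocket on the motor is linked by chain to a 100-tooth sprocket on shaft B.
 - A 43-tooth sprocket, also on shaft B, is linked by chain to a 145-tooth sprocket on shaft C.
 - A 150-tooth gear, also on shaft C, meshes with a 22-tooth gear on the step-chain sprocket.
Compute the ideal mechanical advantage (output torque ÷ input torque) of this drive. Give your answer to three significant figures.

1.41

Each stage contributes driven/driver: chain 100/35 = 2.8571, chain 145/43 = 3.3721, gear mesh 22/150 = 0.14667.
Overall: 2.8571 × 3.3721 × 0.14667 = 1.4131.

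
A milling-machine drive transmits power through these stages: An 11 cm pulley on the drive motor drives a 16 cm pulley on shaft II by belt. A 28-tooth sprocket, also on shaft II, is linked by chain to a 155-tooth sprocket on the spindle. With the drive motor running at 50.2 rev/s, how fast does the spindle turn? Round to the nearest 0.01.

6.23 rev/s

Belt: ratio = 16/11 = 1.4545, so shaft II turns at 50.2 / 1.4545 = 34.513 rev/s.
Chain: ratio = 155/28 = 5.5357, so the spindle turns at 34.513 / 5.5357 = 6.2345 rev/s.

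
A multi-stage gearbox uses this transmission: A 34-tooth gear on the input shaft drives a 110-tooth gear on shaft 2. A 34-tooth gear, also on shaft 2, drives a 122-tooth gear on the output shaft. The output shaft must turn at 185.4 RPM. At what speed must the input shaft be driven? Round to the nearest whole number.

2152 RPM

Overall ratio R = 3.2353 × 3.5882 = 11.609.
Required input speed = output speed × R = 185.4 × 11.609 = 2152.3 RPM.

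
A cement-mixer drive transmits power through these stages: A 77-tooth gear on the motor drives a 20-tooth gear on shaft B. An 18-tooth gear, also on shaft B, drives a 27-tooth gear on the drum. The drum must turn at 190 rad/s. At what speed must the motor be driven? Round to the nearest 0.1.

74.0 rad/s

Overall ratio R = 0.25974 × 1.5 = 0.38961.
Required input speed = output speed × R = 190 × 0.38961 = 74.026 rad/s.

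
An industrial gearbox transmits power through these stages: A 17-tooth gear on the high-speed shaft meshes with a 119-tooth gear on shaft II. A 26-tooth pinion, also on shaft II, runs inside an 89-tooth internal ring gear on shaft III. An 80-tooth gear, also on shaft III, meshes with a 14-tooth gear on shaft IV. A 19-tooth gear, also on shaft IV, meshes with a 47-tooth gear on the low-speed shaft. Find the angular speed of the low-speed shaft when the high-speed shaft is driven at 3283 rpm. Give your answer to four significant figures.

Gear mesh: ratio = 119/17 = 7, so shaft II turns at 3283 / 7 = 469 rpm.
Internal gear: ratio = 89/26 = 3.4231, so shaft III turns at 469 / 3.4231 = 137.01 rpm.
Gear mesh: ratio = 14/80 = 0.175, so shaft IV turns at 137.01 / 0.175 = 782.92 rpm.
Gear mesh: ratio = 47/19 = 2.4737, so the low-speed shaft turns at 782.92 / 2.4737 = 316.5 rpm.

316.5 rpm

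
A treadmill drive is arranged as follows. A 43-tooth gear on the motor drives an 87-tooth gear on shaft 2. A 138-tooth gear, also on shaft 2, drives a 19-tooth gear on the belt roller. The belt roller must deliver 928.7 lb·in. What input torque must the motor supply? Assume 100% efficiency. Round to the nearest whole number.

Overall ratio R = 2.0233 × 0.13768 = 0.27856.
Input torque = output torque / R = 928.7 / 0.27856 = 3333.9 lb·in.

3334 lb·in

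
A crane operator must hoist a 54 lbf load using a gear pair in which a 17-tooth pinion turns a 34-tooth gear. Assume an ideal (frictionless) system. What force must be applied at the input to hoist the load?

27 lbf

Gear pair MA = 34/17 = 2.
Effort = load / MA = 54 / 2 = 27 lbf.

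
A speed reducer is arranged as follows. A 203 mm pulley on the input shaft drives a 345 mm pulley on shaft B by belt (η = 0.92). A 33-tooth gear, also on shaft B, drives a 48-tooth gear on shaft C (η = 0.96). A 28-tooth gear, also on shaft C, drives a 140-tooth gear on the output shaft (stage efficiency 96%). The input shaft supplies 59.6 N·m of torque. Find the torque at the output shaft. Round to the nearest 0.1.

Belt: ratio = 345/203 = 1.6995; torque at shaft B = 59.6 × 1.6995 × 0.92 = 93.187 N·m.
Gear mesh: ratio = 48/33 = 1.4545; torque at shaft C = 93.187 × 1.4545 × 0.96 = 130.12 N·m.
Gear mesh: ratio = 140/28 = 5; torque at the output shaft = 130.12 × 5 × 0.96 = 624.59 N·m.

624.6 N·m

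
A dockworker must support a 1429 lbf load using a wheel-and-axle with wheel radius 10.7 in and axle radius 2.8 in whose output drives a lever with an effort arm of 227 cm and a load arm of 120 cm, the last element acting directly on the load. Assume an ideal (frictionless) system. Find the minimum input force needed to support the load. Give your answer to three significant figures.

Wheel-and-axle MA = R/r = 10.7/2.8 = 3.8214.
Lever MA = effort arm / load arm = 227/120 = 1.8917.
Combined ideal MA = 3.8214 × 1.8917 = 7.2289.
Effort = load / MA = 1429 / 7.2289 = 197.68 lbf.

198 lbf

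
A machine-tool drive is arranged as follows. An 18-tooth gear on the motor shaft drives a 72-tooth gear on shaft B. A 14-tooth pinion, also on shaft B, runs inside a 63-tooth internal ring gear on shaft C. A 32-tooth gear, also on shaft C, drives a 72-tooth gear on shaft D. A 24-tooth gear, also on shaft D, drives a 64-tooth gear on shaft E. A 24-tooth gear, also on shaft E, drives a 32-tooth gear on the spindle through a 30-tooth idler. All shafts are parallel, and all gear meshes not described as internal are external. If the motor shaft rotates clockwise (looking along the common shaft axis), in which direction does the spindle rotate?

counterclockwise

the motor shaft → shaft B: external mesh, 1 reversal → CCW.
shaft B → shaft C: internal mesh, same direction → CCW.
shaft C → shaft D: external mesh, 1 reversal → CW.
shaft D → shaft E: external mesh, 1 reversal → CCW.
shaft E → the spindle: driver → idler → driven is 2 external meshes, 2 reversals → CCW.
5 reversals in total — an odd number — so the spindle turns opposite to the motor shaft.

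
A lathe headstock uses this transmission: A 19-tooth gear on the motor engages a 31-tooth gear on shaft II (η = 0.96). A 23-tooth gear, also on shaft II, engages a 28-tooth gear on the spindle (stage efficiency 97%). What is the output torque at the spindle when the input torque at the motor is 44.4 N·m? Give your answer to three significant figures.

82.1 N·m

Gear mesh: ratio = 31/19 = 1.6316; torque at shaft II = 44.4 × 1.6316 × 0.96 = 69.544 N·m.
Gear mesh: ratio = 28/23 = 1.2174; torque at the spindle = 69.544 × 1.2174 × 0.97 = 82.123 N·m.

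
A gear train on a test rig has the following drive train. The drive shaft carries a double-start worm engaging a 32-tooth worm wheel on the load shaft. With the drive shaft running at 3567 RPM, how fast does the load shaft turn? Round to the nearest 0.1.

the drive shaft → the load shaft (worm, 32/2): 3567 ÷ 16 = 222.94 RPM

222.9 RPM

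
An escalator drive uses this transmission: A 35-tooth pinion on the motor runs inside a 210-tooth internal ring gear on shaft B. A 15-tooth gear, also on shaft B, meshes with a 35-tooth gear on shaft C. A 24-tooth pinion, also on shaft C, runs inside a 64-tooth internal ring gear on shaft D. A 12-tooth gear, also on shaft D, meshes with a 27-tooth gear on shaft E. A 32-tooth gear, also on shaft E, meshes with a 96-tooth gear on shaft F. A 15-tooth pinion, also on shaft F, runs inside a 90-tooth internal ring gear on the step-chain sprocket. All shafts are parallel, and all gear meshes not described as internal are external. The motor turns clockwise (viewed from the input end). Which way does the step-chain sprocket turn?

counterclockwise

the motor → shaft B: internal mesh, same direction → CW.
shaft B → shaft C: external mesh, 1 reversal → CCW.
shaft C → shaft D: internal mesh, same direction → CCW.
shaft D → shaft E: external mesh, 1 reversal → CW.
shaft E → shaft F: external mesh, 1 reversal → CCW.
shaft F → the step-chain sprocket: internal mesh, same direction → CCW.
3 reversals in total — an odd number — so the step-chain sprocket turns opposite to the motor.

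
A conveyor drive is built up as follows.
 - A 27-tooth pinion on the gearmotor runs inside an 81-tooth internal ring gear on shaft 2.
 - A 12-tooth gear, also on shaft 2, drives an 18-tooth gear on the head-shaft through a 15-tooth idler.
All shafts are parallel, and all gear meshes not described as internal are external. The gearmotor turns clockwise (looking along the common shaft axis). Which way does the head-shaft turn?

clockwise

the gearmotor → shaft 2: internal mesh, same direction → CW.
shaft 2 → the head-shaft: driver → idler → driven is 2 external meshes, 2 reversals → CW.
2 reversals in total — an even number — so the head-shaft turns the same way as the gearmotor.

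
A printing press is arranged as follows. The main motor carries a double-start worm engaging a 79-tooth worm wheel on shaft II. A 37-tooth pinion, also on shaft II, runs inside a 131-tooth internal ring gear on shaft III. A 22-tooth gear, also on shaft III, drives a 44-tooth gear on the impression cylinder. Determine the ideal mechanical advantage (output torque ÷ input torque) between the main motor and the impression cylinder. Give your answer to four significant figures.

Each stage contributes driven/driver: worm 79/2 = 39.5, internal gear 131/37 = 3.5405, gear mesh 44/22 = 2.
Overall: 39.5 × 3.5405 × 2 = 279.7.

279.7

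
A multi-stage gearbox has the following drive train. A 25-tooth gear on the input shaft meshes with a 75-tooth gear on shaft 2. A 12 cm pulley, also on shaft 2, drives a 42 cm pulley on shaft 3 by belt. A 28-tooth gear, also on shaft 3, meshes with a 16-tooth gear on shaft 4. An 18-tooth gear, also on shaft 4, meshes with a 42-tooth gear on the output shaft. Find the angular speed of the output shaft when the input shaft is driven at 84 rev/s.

6 rev/s

gear mesh 75/25 = 3 → 84/3 = 28 rev/s
belt 42/12 = 3.5 → 28/3.5 = 8 rev/s
gear mesh 16/28 = 0.57143 → 8/0.57143 = 14 rev/s
gear mesh 42/18 = 2.3333 → 14/2.3333 = 6 rev/s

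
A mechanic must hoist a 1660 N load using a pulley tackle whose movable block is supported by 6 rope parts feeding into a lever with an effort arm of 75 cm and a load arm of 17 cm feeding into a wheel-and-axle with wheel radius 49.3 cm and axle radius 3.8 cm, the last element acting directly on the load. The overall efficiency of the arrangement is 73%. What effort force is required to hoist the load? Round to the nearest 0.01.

Block-and-tackle MA = number of supporting rope parts = 6.
Lever MA = effort arm / load arm = 75/17 = 4.4118.
Wheel-and-axle MA = R/r = 49.3/3.8 = 12.974.
Combined ideal MA = 6 × 4.4118 × 12.974 = 343.42.
Actual MA = 343.42 × 0.73 = 250.7.
Effort = load / actual MA = 1660 / 250.7 = 6.6215 N.

6.62 N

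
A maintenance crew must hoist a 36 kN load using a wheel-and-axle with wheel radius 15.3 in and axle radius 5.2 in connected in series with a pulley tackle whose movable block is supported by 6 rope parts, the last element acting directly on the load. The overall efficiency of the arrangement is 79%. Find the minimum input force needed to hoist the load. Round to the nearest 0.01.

Wheel-and-axle MA = R/r = 15.3/5.2 = 2.9423.
Block-and-tackle MA = number of supporting rope parts = 6.
Combined ideal MA = 2.9423 × 6 = 17.654.
Actual MA = 17.654 × 0.79 = 13.947.
Effort = load / actual MA = 36 / 13.947 = 2.5813 kN.

2.58 kN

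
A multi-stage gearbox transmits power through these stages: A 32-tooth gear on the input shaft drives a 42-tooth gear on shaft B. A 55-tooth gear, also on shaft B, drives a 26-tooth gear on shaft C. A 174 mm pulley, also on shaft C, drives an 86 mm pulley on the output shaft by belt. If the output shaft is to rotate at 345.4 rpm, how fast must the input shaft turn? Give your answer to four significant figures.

105.9 rpm

Overall ratio R = 1.3125 × 0.47273 × 0.49425 = 0.30666.
Required input speed = output speed × R = 345.4 × 0.30666 = 105.92 rpm.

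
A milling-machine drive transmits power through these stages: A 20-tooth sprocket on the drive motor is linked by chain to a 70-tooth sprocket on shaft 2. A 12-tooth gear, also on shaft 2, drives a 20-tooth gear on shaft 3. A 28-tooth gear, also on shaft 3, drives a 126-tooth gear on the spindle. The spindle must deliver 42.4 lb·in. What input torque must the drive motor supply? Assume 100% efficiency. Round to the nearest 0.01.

Overall ratio R = 3.5 × 1.6667 × 4.5 = 26.25.
Input torque = output torque / R = 42.4 / 26.25 = 1.6152 lb·in.

1.62 lb·in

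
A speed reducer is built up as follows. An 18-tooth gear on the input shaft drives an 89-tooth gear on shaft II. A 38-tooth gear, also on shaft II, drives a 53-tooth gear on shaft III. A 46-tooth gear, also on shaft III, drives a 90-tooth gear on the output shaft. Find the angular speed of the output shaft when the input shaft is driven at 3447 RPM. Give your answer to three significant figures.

gear mesh 89/18 = 4.9444 → 3447/4.9444 = 697.15 RPM
gear mesh 53/38 = 1.3947 → 697.15/1.3947 = 499.84 RPM
gear mesh 90/46 = 1.9565 → 499.84/1.9565 = 255.47 RPM

255 RPM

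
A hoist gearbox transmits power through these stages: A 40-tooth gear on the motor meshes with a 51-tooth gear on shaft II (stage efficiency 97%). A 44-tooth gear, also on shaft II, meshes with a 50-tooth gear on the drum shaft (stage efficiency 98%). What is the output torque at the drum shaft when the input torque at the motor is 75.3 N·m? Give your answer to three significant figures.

104 N·m

After the gear mesh (51/40): 75.3 × 1.275 × 0.97 = 93.127 N·m
After the gear mesh (50/44): 93.127 × 1.1364 × 0.98 = 103.71 N·m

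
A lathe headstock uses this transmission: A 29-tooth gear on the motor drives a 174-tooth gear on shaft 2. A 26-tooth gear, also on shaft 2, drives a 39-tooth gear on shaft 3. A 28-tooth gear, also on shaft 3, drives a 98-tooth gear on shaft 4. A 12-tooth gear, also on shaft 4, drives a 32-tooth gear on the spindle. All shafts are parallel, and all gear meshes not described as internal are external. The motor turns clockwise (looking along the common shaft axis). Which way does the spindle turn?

the motor → shaft 2: external mesh, 1 reversal → CCW.
shaft 2 → shaft 3: external mesh, 1 reversal → CW.
shaft 3 → shaft 4: external mesh, 1 reversal → CCW.
shaft 4 → the spindle: external mesh, 1 reversal → CW.
4 reversals in total — an even number — so the spindle turns the same way as the motor.

clockwise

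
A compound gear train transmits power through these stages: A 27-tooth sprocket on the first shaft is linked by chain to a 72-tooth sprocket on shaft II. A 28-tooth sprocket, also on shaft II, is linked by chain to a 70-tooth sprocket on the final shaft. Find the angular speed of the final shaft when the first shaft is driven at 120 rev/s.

18 rev/s

the first shaft → shaft II (chain, 72/27): 120 ÷ 2.6667 = 45 rev/s
shaft II → the final shaft (chain, 70/28): 45 ÷ 2.5 = 18 rev/s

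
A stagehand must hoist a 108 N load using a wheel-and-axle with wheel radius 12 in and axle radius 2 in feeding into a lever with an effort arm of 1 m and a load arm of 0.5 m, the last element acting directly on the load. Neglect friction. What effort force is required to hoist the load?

Wheel-and-axle MA = R/r = 12/2 = 6.
Lever MA = effort arm / load arm = 1/0.5 = 2.
Combined ideal MA = 6 × 2 = 12.
Effort = load / MA = 108 / 12 = 9 N.

9 N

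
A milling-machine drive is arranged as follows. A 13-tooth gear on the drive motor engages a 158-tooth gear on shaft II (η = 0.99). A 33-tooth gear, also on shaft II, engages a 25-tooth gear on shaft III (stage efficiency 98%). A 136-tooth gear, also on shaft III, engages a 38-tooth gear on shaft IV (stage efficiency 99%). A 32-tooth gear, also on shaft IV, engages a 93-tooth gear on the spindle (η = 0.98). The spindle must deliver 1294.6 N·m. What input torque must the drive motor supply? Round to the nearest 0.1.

183.9 N·m

Overall ratio R = 12.154 × 0.75758 × 0.27941 × 2.9062 = 7.4768; overall efficiency η = 0.99 × 0.98 × 0.99 × 0.98 = 0.9413.
Input torque = output torque / (R × η) = 1294.6 / (7.4768 × 0.9413) = 183.95 N·m.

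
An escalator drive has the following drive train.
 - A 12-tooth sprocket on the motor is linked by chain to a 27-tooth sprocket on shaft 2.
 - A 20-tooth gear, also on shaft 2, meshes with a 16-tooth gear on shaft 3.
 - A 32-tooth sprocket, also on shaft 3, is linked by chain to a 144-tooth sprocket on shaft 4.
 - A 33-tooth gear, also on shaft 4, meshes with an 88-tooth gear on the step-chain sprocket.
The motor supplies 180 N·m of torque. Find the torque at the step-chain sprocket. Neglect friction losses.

chain 27/12 = 2.25 → τ = 180·2.25 = 405 N·m
gear mesh 16/20 = 0.8 → τ = 405·0.8 = 324 N·m
chain 144/32 = 4.5 → τ = 324·4.5 = 1458 N·m
gear mesh 88/33 = 2.6667 → τ = 1458·2.6667 = 3888 N·m

3888 N·m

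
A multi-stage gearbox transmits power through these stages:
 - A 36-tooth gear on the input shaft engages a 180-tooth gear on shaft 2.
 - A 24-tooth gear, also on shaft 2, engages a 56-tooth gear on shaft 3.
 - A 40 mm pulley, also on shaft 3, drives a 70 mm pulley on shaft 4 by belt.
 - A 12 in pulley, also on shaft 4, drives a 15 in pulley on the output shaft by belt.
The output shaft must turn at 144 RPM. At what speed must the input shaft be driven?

3675 RPM

Overall ratio R = 5 × 2.3333 × 1.75 × 1.25 = 25.521.
Required input speed = output speed × R = 144 × 25.521 = 3675 RPM.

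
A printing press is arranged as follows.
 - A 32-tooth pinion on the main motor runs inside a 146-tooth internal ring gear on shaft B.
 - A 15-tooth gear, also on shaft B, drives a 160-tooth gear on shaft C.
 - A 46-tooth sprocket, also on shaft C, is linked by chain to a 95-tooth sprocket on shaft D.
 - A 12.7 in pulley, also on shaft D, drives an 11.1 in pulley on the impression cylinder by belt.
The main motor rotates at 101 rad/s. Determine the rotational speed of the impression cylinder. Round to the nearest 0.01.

1.15 rad/s

Internal gear: ratio = 146/32 = 4.5625, so shaft B turns at 101 / 4.5625 = 22.137 rad/s.
Gear mesh: ratio = 160/15 = 10.667, so shaft C turns at 22.137 / 10.667 = 2.0753 rad/s.
Chain: ratio = 95/46 = 2.0652, so shaft D turns at 2.0753 / 2.0652 = 1.0049 rad/s.
Belt: ratio = 11.1/12.7 = 0.87402, so the impression cylinder turns at 1.0049 / 0.87402 = 1.1498 rad/s.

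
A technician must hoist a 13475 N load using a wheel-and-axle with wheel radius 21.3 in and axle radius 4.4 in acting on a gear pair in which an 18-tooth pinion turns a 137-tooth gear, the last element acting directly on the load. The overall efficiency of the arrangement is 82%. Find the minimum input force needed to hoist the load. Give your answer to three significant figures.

Wheel-and-axle MA = R/r = 21.3/4.4 = 4.8409.
Gear pair MA = 137/18 = 7.6111.
Combined ideal MA = 4.8409 × 7.6111 = 36.845.
Actual MA = 36.845 × 0.82 = 30.213.
Effort = load / actual MA = 13475 / 30.213 = 446.01 N.

446 N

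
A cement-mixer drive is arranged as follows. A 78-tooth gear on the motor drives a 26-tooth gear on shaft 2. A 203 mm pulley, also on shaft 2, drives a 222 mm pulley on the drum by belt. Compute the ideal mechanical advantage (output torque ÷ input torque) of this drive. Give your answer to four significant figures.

0.3645

Each stage contributes driven/driver: gear mesh 26/78 = 0.33333, belt 222/203 = 1.0936.
Overall: 0.33333 × 1.0936 = 0.36453.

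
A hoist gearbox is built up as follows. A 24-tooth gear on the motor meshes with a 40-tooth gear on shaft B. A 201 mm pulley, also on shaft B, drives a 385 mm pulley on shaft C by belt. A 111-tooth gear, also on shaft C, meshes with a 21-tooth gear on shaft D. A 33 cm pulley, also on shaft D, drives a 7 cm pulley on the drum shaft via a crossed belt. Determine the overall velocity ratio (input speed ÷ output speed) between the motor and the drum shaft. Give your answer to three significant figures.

Each stage contributes driven/driver: gear mesh 40/24 = 1.6667, belt 385/201 = 1.9154, gear mesh 21/111 = 0.18919, belt 7/33 = 0.21212.
Overall: 1.6667 × 1.9154 × 0.18919 × 0.21212 = 0.12811.

0.128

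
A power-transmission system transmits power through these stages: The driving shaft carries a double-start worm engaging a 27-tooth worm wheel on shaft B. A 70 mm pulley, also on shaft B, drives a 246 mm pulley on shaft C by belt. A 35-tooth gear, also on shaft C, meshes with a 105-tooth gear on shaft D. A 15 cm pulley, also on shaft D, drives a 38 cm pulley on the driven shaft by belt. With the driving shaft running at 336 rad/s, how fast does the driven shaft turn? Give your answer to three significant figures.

the driving shaft → shaft B (worm, 27/2): 336 ÷ 13.5 = 24.889 rad/s
shaft B → shaft C (belt, 246/70): 24.889 ÷ 3.5143 = 7.0822 rad/s
shaft C → shaft D (gear mesh, 105/35): 7.0822 ÷ 3 = 2.3607 rad/s
shaft D → the driven shaft (belt, 38/15): 2.3607 ÷ 2.5333 = 0.93187 rad/s

0.932 rad/s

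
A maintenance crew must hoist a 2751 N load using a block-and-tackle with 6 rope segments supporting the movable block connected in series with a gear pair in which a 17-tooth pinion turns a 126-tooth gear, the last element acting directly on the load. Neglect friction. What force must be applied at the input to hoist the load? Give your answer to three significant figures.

61.9 N

Block-and-tackle MA = number of supporting rope parts = 6.
Gear pair MA = 126/17 = 7.4118.
Combined ideal MA = 6 × 7.4118 = 44.471.
Effort = load / MA = 2751 / 44.471 = 61.861 N.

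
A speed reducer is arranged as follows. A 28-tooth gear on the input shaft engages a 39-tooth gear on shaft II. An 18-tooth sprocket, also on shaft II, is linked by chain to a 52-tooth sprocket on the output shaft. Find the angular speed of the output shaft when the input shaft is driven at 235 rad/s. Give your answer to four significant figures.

58.40 rad/s

Gear mesh: ratio = 39/28 = 1.3929, so shaft II turns at 235 / 1.3929 = 168.72 rad/s.
Chain: ratio = 52/18 = 2.8889, so the output shaft turns at 168.72 / 2.8889 = 58.402 rad/s.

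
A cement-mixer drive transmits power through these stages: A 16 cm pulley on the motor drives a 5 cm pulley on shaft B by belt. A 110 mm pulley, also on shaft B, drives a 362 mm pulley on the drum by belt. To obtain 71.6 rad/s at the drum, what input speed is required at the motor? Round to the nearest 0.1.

Overall ratio R = 0.3125 × 3.2909 = 1.0284.
Required input speed = output speed × R = 71.6 × 1.0284 = 73.634 rad/s.

73.6 rad/s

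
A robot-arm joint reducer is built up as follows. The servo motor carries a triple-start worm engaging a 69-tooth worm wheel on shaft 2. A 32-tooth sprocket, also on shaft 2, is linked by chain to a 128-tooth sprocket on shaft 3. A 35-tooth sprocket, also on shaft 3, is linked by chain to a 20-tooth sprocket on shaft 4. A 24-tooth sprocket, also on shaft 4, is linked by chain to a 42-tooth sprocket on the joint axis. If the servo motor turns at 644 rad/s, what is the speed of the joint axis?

Worm: ratio = 69/3 = 23, so shaft 2 turns at 644 / 23 = 28 rad/s.
Chain: ratio = 128/32 = 4, so shaft 3 turns at 28 / 4 = 7 rad/s.
Chain: ratio = 20/35 = 0.57143, so shaft 4 turns at 7 / 0.57143 = 12.25 rad/s.
Chain: ratio = 42/24 = 1.75, so the joint axis turns at 12.25 / 1.75 = 7 rad/s.

7 rad/s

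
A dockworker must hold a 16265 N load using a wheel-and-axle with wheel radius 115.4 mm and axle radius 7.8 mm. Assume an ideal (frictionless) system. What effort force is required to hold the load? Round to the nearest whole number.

1099 N

Wheel-and-axle MA = R/r = 115.4/7.8 = 14.795.
Effort = load / MA = 16265 / 14.795 = 1099.4 N.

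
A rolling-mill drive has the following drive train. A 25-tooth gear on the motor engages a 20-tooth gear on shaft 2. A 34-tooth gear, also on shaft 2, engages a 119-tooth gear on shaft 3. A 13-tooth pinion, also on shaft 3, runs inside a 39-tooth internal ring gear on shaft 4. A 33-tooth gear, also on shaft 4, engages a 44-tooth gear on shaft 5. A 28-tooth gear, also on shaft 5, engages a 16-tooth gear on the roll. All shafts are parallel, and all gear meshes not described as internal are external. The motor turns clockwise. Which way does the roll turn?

the motor → shaft 2: external mesh, 1 reversal → CCW.
shaft 2 → shaft 3: external mesh, 1 reversal → CW.
shaft 3 → shaft 4: internal mesh, same direction → CW.
shaft 4 → shaft 5: external mesh, 1 reversal → CCW.
shaft 5 → the roll: external mesh, 1 reversal → CW.
4 reversals in total — an even number — so the roll turns the same way as the motor.

clockwise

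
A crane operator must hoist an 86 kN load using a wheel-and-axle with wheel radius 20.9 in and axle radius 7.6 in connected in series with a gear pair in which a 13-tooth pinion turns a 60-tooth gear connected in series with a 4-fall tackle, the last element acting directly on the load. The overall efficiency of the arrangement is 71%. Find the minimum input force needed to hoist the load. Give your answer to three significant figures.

2.39 kN

Wheel-and-axle MA = R/r = 20.9/7.6 = 2.75.
Gear pair MA = 60/13 = 4.6154.
Block-and-tackle MA = number of supporting rope parts = 4.
Combined ideal MA = 2.75 × 4.6154 × 4 = 50.769.
Actual MA = 50.769 × 0.71 = 36.046.
Effort = load / actual MA = 86 / 36.046 = 2.3858 kN.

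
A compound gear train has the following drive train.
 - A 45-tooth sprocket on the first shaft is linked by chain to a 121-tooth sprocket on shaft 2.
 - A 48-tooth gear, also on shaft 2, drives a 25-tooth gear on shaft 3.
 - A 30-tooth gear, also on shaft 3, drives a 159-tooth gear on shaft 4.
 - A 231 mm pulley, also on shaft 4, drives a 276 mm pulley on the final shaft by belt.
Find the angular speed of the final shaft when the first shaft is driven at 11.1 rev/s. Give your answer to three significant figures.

chain 121/45 = 2.6889 → 11.1/2.6889 = 4.1281 rev/s
gear mesh 25/48 = 0.52083 → 4.1281/0.52083 = 7.926 rev/s
gear mesh 159/30 = 5.3 → 7.926/5.3 = 1.4955 rev/s
belt 276/231 = 1.1948 → 1.4955/1.1948 = 1.2516 rev/s

1.25 rev/s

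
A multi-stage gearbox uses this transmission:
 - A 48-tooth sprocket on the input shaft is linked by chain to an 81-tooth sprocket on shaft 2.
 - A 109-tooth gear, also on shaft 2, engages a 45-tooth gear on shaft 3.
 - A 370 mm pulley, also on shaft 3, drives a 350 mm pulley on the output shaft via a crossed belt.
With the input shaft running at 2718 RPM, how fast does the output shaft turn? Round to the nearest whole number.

4124 RPM

Chain: ratio = 81/48 = 1.6875, so shaft 2 turns at 2718 / 1.6875 = 1610.7 RPM.
Gear mesh: ratio = 45/109 = 0.41284, so shaft 3 turns at 1610.7 / 0.41284 = 3901.4 RPM.
Belt: ratio = 350/370 = 0.94595, so the output shaft turns at 3901.4 / 0.94595 = 4124.3 RPM.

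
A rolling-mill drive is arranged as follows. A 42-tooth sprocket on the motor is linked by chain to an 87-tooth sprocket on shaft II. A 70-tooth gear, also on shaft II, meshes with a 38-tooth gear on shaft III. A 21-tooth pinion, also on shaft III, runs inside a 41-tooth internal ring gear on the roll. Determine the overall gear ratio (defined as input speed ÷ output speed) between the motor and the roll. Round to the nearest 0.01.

Each stage contributes driven/driver: chain 87/42 = 2.0714, gear mesh 38/70 = 0.54286, internal gear 41/21 = 1.9524.
Overall: 2.0714 × 0.54286 × 1.9524 = 2.1954.

2.20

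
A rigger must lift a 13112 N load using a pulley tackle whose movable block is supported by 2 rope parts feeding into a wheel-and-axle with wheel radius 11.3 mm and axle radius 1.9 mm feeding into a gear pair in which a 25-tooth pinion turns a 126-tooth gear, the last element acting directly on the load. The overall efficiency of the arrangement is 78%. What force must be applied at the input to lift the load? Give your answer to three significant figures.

280 N

Block-and-tackle MA = number of supporting rope parts = 2.
Wheel-and-axle MA = R/r = 11.3/1.9 = 5.9474.
Gear pair MA = 126/25 = 5.04.
Combined ideal MA = 2 × 5.9474 × 5.04 = 59.949.
Actual MA = 59.949 × 0.78 = 46.761.
Effort = load / actual MA = 13112 / 46.761 = 280.41 N.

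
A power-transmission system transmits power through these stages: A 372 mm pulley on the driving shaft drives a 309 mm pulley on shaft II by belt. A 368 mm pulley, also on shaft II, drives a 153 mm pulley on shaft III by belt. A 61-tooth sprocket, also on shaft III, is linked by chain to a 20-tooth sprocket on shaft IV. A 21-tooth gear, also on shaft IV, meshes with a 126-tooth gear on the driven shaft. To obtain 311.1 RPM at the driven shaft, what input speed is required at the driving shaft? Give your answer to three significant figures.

Overall ratio R = 0.83065 × 0.41576 × 0.32787 × 6 = 0.67938.
Required input speed = output speed × R = 311.1 × 0.67938 = 211.35 RPM.

211 RPM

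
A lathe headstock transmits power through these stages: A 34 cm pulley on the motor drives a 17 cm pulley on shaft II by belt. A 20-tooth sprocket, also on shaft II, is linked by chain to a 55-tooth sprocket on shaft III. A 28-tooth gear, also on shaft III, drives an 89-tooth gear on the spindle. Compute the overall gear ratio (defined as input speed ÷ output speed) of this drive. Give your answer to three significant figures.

4.37

Each stage contributes driven/driver: belt 17/34 = 0.5, chain 55/20 = 2.75, gear mesh 89/28 = 3.1786.
Overall: 0.5 × 2.75 × 3.1786 = 4.3705.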